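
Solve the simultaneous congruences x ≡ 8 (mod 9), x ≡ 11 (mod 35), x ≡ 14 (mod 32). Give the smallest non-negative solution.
x ≡ 4526 (mod 10080); the representative in [0, 10080) is 4526

The moduli 9, 35, 32 are pairwise coprime, so by the CRT there is a unique solution mod 9·35·32 = 10080.
Solve by successive substitution. Start with x ≡ 8 (mod 9).
  Combine with x ≡ 11 (mod 35): write x = 8 + 9·t and require 8 + 9·t ≡ 11 (mod 35), i.e. 9·t ≡ 11 − 8 ≡ 3 (mod 35). Since 9^(−1) ≡ 4 (mod 35), t ≡ 4·3 ≡ 12 (mod 35). So x ≡ 8 + 9·12 = 116 (mod 315).
  Combine with x ≡ 14 (mod 32): write x = 116 + 315·t and require 116 + 315·t ≡ 14 (mod 32), i.e. 315·t ≡ 14 − 116 ≡ 26 (mod 32). Since 315^(−1) ≡ 19 (mod 32) (315 ≡ 27 (mod 32)), t ≡ 19·26 ≡ 14 (mod 32). So x ≡ 116 + 315·14 = 4526 (mod 10080).
Unique solution in [0, 10080): x = 4526.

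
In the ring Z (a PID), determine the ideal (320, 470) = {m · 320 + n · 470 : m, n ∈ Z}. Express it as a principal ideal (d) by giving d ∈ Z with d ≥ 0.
In the PID Z, (a, b) is generated by gcd(a, b). Compute gcd(470, 320) with the extended Euclidean algorithm, tracking rows (r, s, t) with s·470 + t·320 = r:
  row A: (470, 1, 0)   [1·470 + 0·320 = 470]
  row B: (320, 0, 1)   [0·470 + 1·320 = 320]
  470 = 1·320 + 150   → row C = row A − 1·row B = (150, 1, −1)   [check: 1·470 − 1·320 = 150]
  320 = 2·150 + 20   → row D = row B − 2·row C = (20, −2, 3)   [check: −2·470 + 3·320 = 20]
  150 = 7·20 + 10   → row E = row C − 7·row D = (10, 15, −22)   [check: 15·470 − 22·320 = 10]
  20 = 2·10 + 0   → remainder 0, stop. gcd = 10 (last nonzero row E).
So gcd(320, 470) = 10, with Bézout identity 15·470 − 22·320 = 10. Containment (⊇): the Bézout identity exhibits 10 as an element of (320, 470), giving (10) ⊆ (320, 470). Containment (⊆): since 10 | 320 and 10 | 470 (320 = 10·32, 470 = 10·47), every Z-linear combination of 320 and 470 is divisible by 10, so (320, 470) ⊆ (10). Therefore (320, 470) = (10), d = 10.

Final answer: (320, 470) = (10); d = 10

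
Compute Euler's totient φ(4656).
φ is multiplicative, with φ(p^e) = p^e − p^(e−1). Factorise 4656 = 2^4 · 3 · 97. Then
  φ(4656) = (2^4 − 2^3) · (3 − 1) · (97 − 1) = 8 · 2 · 96 = 1536.

Final answer: φ(4656) = 1536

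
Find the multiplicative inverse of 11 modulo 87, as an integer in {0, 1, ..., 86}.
11^(−1) ≡ 8 (mod 87)

Apply the extended Euclidean algorithm to (87, 11), tracking rows (r, s, t) with s·87 + t·11 = r. Each division r_prev = q·r_cur + r_new produces the new row as (previous row) − q·(current row):
  row A: (87, 1, 0)   [1·87 + 0·11 = 87]
  row B: (11, 0, 1)   [0·87 + 1·11 = 11]
  87 = 7·11 + 10   → row C = row A − 7·row B = (10, 1, −7)   [check: 1·87 − 7·11 = 10]
  11 = 1·10 + 1   → row D = row B − 1·row C = (1, −1, 8)   [check: −1·87 + 8·11 = 1]
  10 = 10·1 + 0   → remainder 0, stop. gcd = 1 (last nonzero row D).
The gcd is 1, so 11 is invertible mod 87. The last nonzero row gives −1·87 + 8·11 = 1, so t = 8. So 11^(−1) ≡ 8 (mod 87). Verify: 11 · 8 = 88 ≡ 1 (mod 87). ✓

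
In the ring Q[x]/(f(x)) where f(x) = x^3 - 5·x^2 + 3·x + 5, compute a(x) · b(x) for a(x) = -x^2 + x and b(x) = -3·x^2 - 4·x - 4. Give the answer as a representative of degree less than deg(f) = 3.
First multiply in Q[x] without reducing: a · b = 3·x^4 + x^3 - 4·x. Now divide by f(x) = x^3 - 5·x^2 + 3·x + 5, eliminating the leading term at each step:
  leading term 3·x^4: subtract (3·x)·f(x) = 3·x^4 - 15·x^3 + 9·x^2 + 15·x, leaving 16·x^3 - 9·x^2 - 19·x
  leading term 16·x^3: subtract (16)·f(x) = 16·x^3 - 80·x^2 + 48·x + 80, leaving 71·x^2 - 67·x - 80
The degree is now < 3, so this is the remainder. Hence a · b ≡ 71·x^2 - 67·x - 80 in Q[x]/(f).

Final answer: a · b ≡ 71·x^2 - 67·x - 80 (mod f(x))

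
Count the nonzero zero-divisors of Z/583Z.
In Z/583Z each nonzero element is either a unit (gcd with 583 is 1) or a zero-divisor (gcd > 1). The number of units is φ(583): factorise 583 = 11 · 53, so φ(583) = (11 − 1) · (53 − 1) = 10 · 52 = 520. The nonzero elements number 583 − 1 = 582. Hence the nonzero zero-divisors number 582 − 520 = 62.

Final answer: Z/583Z has 62 nonzero zero-divisors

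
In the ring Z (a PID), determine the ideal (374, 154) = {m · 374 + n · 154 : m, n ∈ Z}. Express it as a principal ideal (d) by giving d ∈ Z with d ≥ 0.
(374, 154) = (22); d = 22

In the PID Z, (a, b) is generated by gcd(a, b). Compute gcd(374, 154) with the extended Euclidean algorithm, tracking rows (r, s, t) with s·374 + t·154 = r:
  row A: (374, 1, 0)   [1·374 + 0·154 = 374]
  row B: (154, 0, 1)   [0·374 + 1·154 = 154]
  374 = 2·154 + 66   → row C = row A − 2·row B = (66, 1, −2)   [check: 1·374 − 2·154 = 66]
  154 = 2·66 + 22   → row D = row B − 2·row C = (22, −2, 5)   [check: −2·374 + 5·154 = 22]
  66 = 3·22 + 0   → remainder 0, stop. gcd = 22 (last nonzero row D).
So gcd(374, 154) = 22, with Bézout identity −2·374 + 5·154 = 22. Containment (⊇): the Bézout identity exhibits 22 as an element of (374, 154), giving (22) ⊆ (374, 154). Containment (⊆): since 22 | 374 and 22 | 154 (374 = 22·17, 154 = 22·7), every Z-linear combination of 374 and 154 is divisible by 22, so (374, 154) ⊆ (22). Therefore (374, 154) = (22), d = 22.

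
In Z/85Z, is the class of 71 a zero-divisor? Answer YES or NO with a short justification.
gcd(71, 85) = 1, so 71 is a unit in Z/85Z (it has a multiplicative inverse). A unit cannot be a zero-divisor: if 71·b ≡ 0 then multiplying both sides by 71^(−1) gives b ≡ 0. So 71 is not a zero-divisor.

Final answer: NO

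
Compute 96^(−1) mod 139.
Apply the extended Euclidean algorithm to (139, 96), tracking rows (r, s, t) with s·139 + t·96 = r. Each division r_prev = q·r_cur + r_new produces the new row as (previous row) − q·(current row):
  row A: (139, 1, 0)   [1·139 + 0·96 = 139]
  row B: (96, 0, 1)   [0·139 + 1·96 = 96]
  139 = 1·96 + 43   → row C = row A − 1·row B = (43, 1, −1)   [check: 1·139 − 1·96 = 43]
  96 = 2·43 + 10   → row D = row B − 2·row C = (10, −2, 3)   [check: −2·139 + 3·96 = 10]
  43 = 4·10 + 3   → row E = row C − 4·row D = (3, 9, −13)   [check: 9·139 − 13·96 = 3]
  10 = 3·3 + 1   → row F = row D − 3·row E = (1, −29, 42)   [check: −29·139 + 42·96 = 1]
  3 = 3·1 + 0   → remainder 0, stop. gcd = 1 (last nonzero row F).
The gcd is 1, so 96 is invertible mod 139. The last nonzero row gives −29·139 + 42·96 = 1, so t = 42. So 96^(−1) ≡ 42 (mod 139). Verify: 96 · 42 = 4032 ≡ 1 (mod 139). ✓

Final answer: 96^(−1) ≡ 42 (mod 139)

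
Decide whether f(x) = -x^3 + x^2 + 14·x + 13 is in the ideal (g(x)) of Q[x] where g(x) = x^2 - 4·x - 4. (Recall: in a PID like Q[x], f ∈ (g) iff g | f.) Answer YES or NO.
NO

In Q[x] the ideal (g) consists of all multiples of g, so f ∈ (g) iff g | f, i.e. iff the remainder of f on division by g is 0. Divide f by g (g is monic, so eliminate the leading term of the running remainder at each step):
  leading term -x^3: subtract (-x)·g(x) = -x^3 + 4·x^2 + 4·x, leaving -3·x^2 + 10·x + 13
  leading term -3·x^2: subtract (-3)·g(x) = -3·x^2 + 12·x + 12, leaving 1 - 2·x
The remainder r(x) = 1 - 2·x ≠ 0 (and deg r < deg g), so g ∤ f, i.e. f ∉ (g).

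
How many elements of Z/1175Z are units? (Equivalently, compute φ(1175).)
An element a ∈ Z/1175Z is a unit iff gcd(a, 1175) = 1, so the number of units is φ(1175). φ is multiplicative, with φ(p^e) = p^e − p^(e−1). Factorise 1175 = 5^2 · 47. Then
  φ(1175) = (5^2 − 5^1) · (47 − 1) = 20 · 46 = 920.

Final answer: Z/1175Z has φ(1175) = 920 units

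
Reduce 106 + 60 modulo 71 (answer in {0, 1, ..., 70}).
24

Reduce the summands first: 106 ≡ 35 (mod 71), so 106 + 60 ≡ 35 + 60 (mod 71). 35 + 60 = 95; 95 = 1·71 + 24, so (106 + 60) mod 71 = 24.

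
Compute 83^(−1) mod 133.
Apply the extended Euclidean algorithm to (133, 83), tracking rows (r, s, t) with s·133 + t·83 = r. Each division r_prev = q·r_cur + r_new produces the new row as (previous row) − q·(current row):
  row A: (133, 1, 0)   [1·133 + 0·83 = 133]
  row B: (83, 0, 1)   [0·133 + 1·83 = 83]
  133 = 1·83 + 50   → row C = row A − 1·row B = (50, 1, −1)   [check: 1·133 − 1·83 = 50]
  83 = 1·50 + 33   → row D = row B − 1·row C = (33, −1, 2)   [check: −1·133 + 2·83 = 33]
  50 = 1·33 + 17   → row E = row C − 1·row D = (17, 2, −3)   [check: 2·133 − 3·83 = 17]
  33 = 1·17 + 16   → row F = row D − 1·row E = (16, −3, 5)   [check: −3·133 + 5·83 = 16]
  17 = 1·16 + 1   → row G = row E − 1·row F = (1, 5, −8)   [check: 5·133 − 8·83 = 1]
  16 = 16·1 + 0   → remainder 0, stop. gcd = 1 (last nonzero row G).
The gcd is 1, so 83 is invertible mod 133. The last nonzero row gives 5·133 − 8·83 = 1, so t = −8. So 83^(−1) ≡ −8 ≡ 125 (mod 133). Verify: 83 · 125 = 10375 ≡ 1 (mod 133). ✓

Final answer: 83^(−1) ≡ 125 (mod 133)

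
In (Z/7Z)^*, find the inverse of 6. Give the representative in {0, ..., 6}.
Apply the extended Euclidean algorithm to (7, 6), tracking rows (r, s, t) with s·7 + t·6 = r. Each division r_prev = q·r_cur + r_new produces the new row as (previous row) − q·(current row):
  row A: (7, 1, 0)   [1·7 + 0·6 = 7]
  row B: (6, 0, 1)   [0·7 + 1·6 = 6]
  7 = 1·6 + 1   → row C = row A − 1·row B = (1, 1, −1)   [check: 1·7 − 1·6 = 1]
  6 = 6·1 + 0   → remainder 0, stop. gcd = 1 (last nonzero row C).
The gcd is 1, so 6 is invertible mod 7. The last nonzero row gives 1·7 − 1·6 = 1, so t = −1. So 6^(−1) ≡ −1 ≡ 6 (mod 7). Verify: 6 · 6 = 36 ≡ 1 (mod 7). ✓

Final answer: 6^(−1) ≡ 6 (mod 7)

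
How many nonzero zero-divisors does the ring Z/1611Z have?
In Z/1611Z each nonzero element is either a unit (gcd with 1611 is 1) or a zero-divisor (gcd > 1). The number of units is φ(1611): factorise 1611 = 3^2 · 179, so φ(1611) = (3^2 − 3^1) · (179 − 1) = 6 · 178 = 1068. The nonzero elements number 1611 − 1 = 1610. Hence the nonzero zero-divisors number 1610 − 1068 = 542.

Final answer: Z/1611Z has 542 nonzero zero-divisors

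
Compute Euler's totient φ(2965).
φ is multiplicative, with φ(p^e) = p^e − p^(e−1). Factorise 2965 = 5 · 593. Then
  φ(2965) = (5 − 1) · (593 − 1) = 4 · 592 = 2368.

Final answer: φ(2965) = 2368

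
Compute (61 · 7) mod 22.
9

Reduce the factors first: 61 ≡ 17 (mod 22), so 61 · 7 ≡ 17 · 7 (mod 22). 17 · 7 = 119. Dividing by 22: 119 = 5·22 + 9. So (61 · 7) mod 22 = 9.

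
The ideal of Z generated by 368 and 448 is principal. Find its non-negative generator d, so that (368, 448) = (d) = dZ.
In the PID Z, (a, b) is generated by gcd(a, b). Compute gcd(448, 368) with the extended Euclidean algorithm, tracking rows (r, s, t) with s·448 + t·368 = r:
  row A: (448, 1, 0)   [1·448 + 0·368 = 448]
  row B: (368, 0, 1)   [0·448 + 1·368 = 368]
  448 = 1·368 + 80   → row C = row A − 1·row B = (80, 1, −1)   [check: 1·448 − 1·368 = 80]
  368 = 4·80 + 48   → row D = row B − 4·row C = (48, −4, 5)   [check: −4·448 + 5·368 = 48]
  80 = 1·48 + 32   → row E = row C − 1·row D = (32, 5, −6)   [check: 5·448 − 6·368 = 32]
  48 = 1·32 + 16   → row F = row D − 1·row E = (16, −9, 11)   [check: −9·448 + 11·368 = 16]
  32 = 2·16 + 0   → remainder 0, stop. gcd = 16 (last nonzero row F).
So gcd(368, 448) = 16, with Bézout identity −9·448 + 11·368 = 16. Containment (⊇): the Bézout identity exhibits 16 as an element of (368, 448), giving (16) ⊆ (368, 448). Containment (⊆): since 16 | 368 and 16 | 448 (368 = 16·23, 448 = 16·28), every Z-linear combination of 368 and 448 is divisible by 16, so (368, 448) ⊆ (16). Therefore (368, 448) = (16), d = 16.

Final answer: (368, 448) = (16); d = 16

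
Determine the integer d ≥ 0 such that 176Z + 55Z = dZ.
In the PID Z, (a, b) is generated by gcd(a, b). Compute gcd(176, 55) with the extended Euclidean algorithm, tracking rows (r, s, t) with s·176 + t·55 = r:
  row A: (176, 1, 0)   [1·176 + 0·55 = 176]
  row B: (55, 0, 1)   [0·176 + 1·55 = 55]
  176 = 3·55 + 11   → row C = row A − 3·row B = (11, 1, −3)   [check: 1·176 − 3·55 = 11]
  55 = 5·11 + 0   → remainder 0, stop. gcd = 11 (last nonzero row C).
So gcd(176, 55) = 11, with Bézout identity 1·176 − 3·55 = 11. Containment (⊇): the Bézout identity exhibits 11 as an element of (176, 55), giving (11) ⊆ (176, 55). Containment (⊆): since 11 | 176 and 11 | 55 (176 = 11·16, 55 = 11·5), every Z-linear combination of 176 and 55 is divisible by 11, so (176, 55) ⊆ (11). Therefore (176, 55) = (11), d = 11.

Final answer: (176, 55) = (11); d = 11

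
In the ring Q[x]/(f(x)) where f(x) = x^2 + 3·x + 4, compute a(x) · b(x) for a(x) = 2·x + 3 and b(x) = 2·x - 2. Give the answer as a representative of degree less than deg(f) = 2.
First multiply in Q[x] without reducing: a · b = 4·x^2 + 2·x - 6. Now divide by f(x) = x^2 + 3·x + 4, eliminating the leading term at each step:
  leading term 4·x^2: subtract (4)·f(x) = 4·x^2 + 12·x + 16, leaving -10·x - 22
The degree is now < 2, so this is the remainder. Hence a · b ≡ -10·x - 22 in Q[x]/(f).

Final answer: a · b ≡ -10·x - 22 (mod f(x))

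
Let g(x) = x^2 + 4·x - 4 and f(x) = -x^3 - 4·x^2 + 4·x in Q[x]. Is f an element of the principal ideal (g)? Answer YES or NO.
YES

In Q[x] the ideal (g) consists of all multiples of g, so f ∈ (g) iff g | f, i.e. iff the remainder of f on division by g is 0. Divide f by g (g is monic, so eliminate the leading term of the running remainder at each step):
  leading term -x^3: subtract (-x)·g(x) = -x^3 - 4·x^2 + 4·x, leaving 0
The remainder is 0, so f(x) = g(x) · h(x) with h(x) = -x. Hence g | f, i.e. f ∈ (g).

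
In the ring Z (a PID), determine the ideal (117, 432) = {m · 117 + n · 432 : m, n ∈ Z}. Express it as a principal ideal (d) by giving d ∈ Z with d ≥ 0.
In the PID Z, (a, b) is generated by gcd(a, b). Compute gcd(432, 117) with the extended Euclidean algorithm, tracking rows (r, s, t) with s·432 + t·117 = r:
  row A: (432, 1, 0)   [1·432 + 0·117 = 432]
  row B: (117, 0, 1)   [0·432 + 1·117 = 117]
  432 = 3·117 + 81   → row C = row A − 3·row B = (81, 1, −3)   [check: 1·432 − 3·117 = 81]
  117 = 1·81 + 36   → row D = row B − 1·row C = (36, −1, 4)   [check: −1·432 + 4·117 = 36]
  81 = 2·36 + 9   → row E = row C − 2·row D = (9, 3, −11)   [check: 3·432 − 11·117 = 9]
  36 = 4·9 + 0   → remainder 0, stop. gcd = 9 (last nonzero row E).
So gcd(117, 432) = 9, with Bézout identity 3·432 − 11·117 = 9. Containment (⊇): the Bézout identity exhibits 9 as an element of (117, 432), giving (9) ⊆ (117, 432). Containment (⊆): since 9 | 117 and 9 | 432 (117 = 9·13, 432 = 9·48), every Z-linear combination of 117 and 432 is divisible by 9, so (117, 432) ⊆ (9). Therefore (117, 432) = (9), d = 9.

Final answer: (117, 432) = (9); d = 9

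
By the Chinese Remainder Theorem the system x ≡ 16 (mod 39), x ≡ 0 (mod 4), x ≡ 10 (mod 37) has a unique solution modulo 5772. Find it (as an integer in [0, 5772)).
x ≡ 4228 (mod 5772); the representative in [0, 5772) is 4228

The moduli 39, 4, 37 are pairwise coprime, so by the CRT there is a unique solution mod 39·4·37 = 5772.
Solve by successive substitution. Start with x ≡ 16 (mod 39).
  Combine with x ≡ 0 (mod 4): write x = 16 + 39·t and require 16 + 39·t ≡ 0 (mod 4), i.e. 39·t ≡ 0 − 16 ≡ 0 (mod 4). Since 39^(−1) ≡ 3 (mod 4) (39 ≡ 3 (mod 4)), t ≡ 3·0 ≡ 0 (mod 4). So x ≡ 16 + 39·0 = 16 (mod 156).
  Combine with x ≡ 10 (mod 37): write x = 16 + 156·t and require 16 + 156·t ≡ 10 (mod 37), i.e. 156·t ≡ 10 − 16 ≡ 31 (mod 37). Since 156^(−1) ≡ 14 (mod 37) (156 ≡ 8 (mod 37)), t ≡ 14·31 ≡ 27 (mod 37). So x ≡ 16 + 156·27 = 4228 (mod 5772).
Unique solution in [0, 5772): x = 4228.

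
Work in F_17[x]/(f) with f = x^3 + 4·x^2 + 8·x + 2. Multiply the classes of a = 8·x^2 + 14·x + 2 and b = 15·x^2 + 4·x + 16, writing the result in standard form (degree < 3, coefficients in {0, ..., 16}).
a · b ≡ 2·x^2 + 9·x + 15 (mod f(x))

Multiply as integer polynomials: a · b = 120·x^4 + 242·x^3 + 214·x^2 + 232·x + 32. Reducing coefficients mod 17: a · b ≡ x^4 + 4·x^3 + 10·x^2 + 11·x + 15. Now divide by f(x) = x^3 + 4·x^2 + 8·x + 2 in F_17[x], eliminating the leading term at each step:
  leading term x^4: subtract (x)·f(x) = x^4 + 4·x^3 + 8·x^2 + 2·x, leaving 2·x^2 + 9·x + 15 (coefficients mod 17)
The degree is now < 3, so this is the remainder. Hence a · b ≡ 2·x^2 + 9·x + 15 in F_17[x]/(f).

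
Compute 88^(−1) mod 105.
Apply the extended Euclidean algorithm to (105, 88), tracking rows (r, s, t) with s·105 + t·88 = r. Each division r_prev = q·r_cur + r_new produces the new row as (previous row) − q·(current row):
  row A: (105, 1, 0)   [1·105 + 0·88 = 105]
  row B: (88, 0, 1)   [0·105 + 1·88 = 88]
  105 = 1·88 + 17   → row C = row A − 1·row B = (17, 1, −1)   [check: 1·105 − 1·88 = 17]
  88 = 5·17 + 3   → row D = row B − 5·row C = (3, −5, 6)   [check: −5·105 + 6·88 = 3]
  17 = 5·3 + 2   → row E = row C − 5·row D = (2, 26, −31)   [check: 26·105 − 31·88 = 2]
  3 = 1·2 + 1   → row F = row D − 1·row E = (1, −31, 37)   [check: −31·105 + 37·88 = 1]
  2 = 2·1 + 0   → remainder 0, stop. gcd = 1 (last nonzero row F).
The gcd is 1, so 88 is invertible mod 105. The last nonzero row gives −31·105 + 37·88 = 1, so t = 37. So 88^(−1) ≡ 37 (mod 105). Verify: 88 · 37 = 3256 ≡ 1 (mod 105). ✓

Final answer: 88^(−1) ≡ 37 (mod 105)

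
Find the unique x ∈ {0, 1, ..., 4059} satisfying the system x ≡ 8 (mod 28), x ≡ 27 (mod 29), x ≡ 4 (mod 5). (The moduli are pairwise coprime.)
The moduli 28, 29, 5 are pairwise coprime, so by the CRT there is a unique solution mod 28·29·5 = 4060.
Solve by successive substitution. Start with x ≡ 8 (mod 28).
  Combine with x ≡ 27 (mod 29): write x = 8 + 28·t and require 8 + 28·t ≡ 27 (mod 29), i.e. 28·t ≡ 27 − 8 ≡ 19 (mod 29). Since 28^(−1) ≡ 28 (mod 29), t ≡ 28·19 ≡ 10 (mod 29). So x ≡ 8 + 28·10 = 288 (mod 812).
  Combine with x ≡ 4 (mod 5): write x = 288 + 812·t and require 288 + 812·t ≡ 4 (mod 5), i.e. 812·t ≡ 4 − 288 ≡ 1 (mod 5). Since 812^(−1) ≡ 3 (mod 5) (812 ≡ 2 (mod 5)), t ≡ 3·1 ≡ 3 (mod 5). So x ≡ 288 + 812·3 = 2724 (mod 4060).
Unique solution in [0, 4060): x = 2724.

Final answer: x ≡ 2724 (mod 4060); the representative in [0, 4060) is 2724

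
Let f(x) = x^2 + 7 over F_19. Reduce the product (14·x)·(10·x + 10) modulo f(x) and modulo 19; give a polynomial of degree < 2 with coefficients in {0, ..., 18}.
a · b ≡ 7·x + 8 (mod f(x))

Multiply as integer polynomials: a · b = 140·x^2 + 140·x. Reducing coefficients mod 19: a · b ≡ 7·x^2 + 7·x. Now divide by f(x) = x^2 + 7 in F_19[x], eliminating the leading term at each step:
  leading term 7·x^2: subtract (7)·f(x) = 7·x^2 + 11, leaving 7·x + 8 (coefficients mod 19)
The degree is now < 2, so this is the remainder. Hence a · b ≡ 7·x + 8 in F_19[x]/(f).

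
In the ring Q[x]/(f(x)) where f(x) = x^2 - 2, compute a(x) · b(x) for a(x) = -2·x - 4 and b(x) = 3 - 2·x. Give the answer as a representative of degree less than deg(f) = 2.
a · b ≡ 2·x - 4 (mod f(x))

First multiply in Q[x] without reducing: a · b = 4·x^2 + 2·x - 12. Now divide by f(x) = x^2 - 2, eliminating the leading term at each step:
  leading term 4·x^2: subtract (4)·f(x) = 4·x^2 - 8, leaving 2·x - 4
The degree is now < 2, so this is the remainder. Hence a · b ≡ 2·x - 4 in Q[x]/(f).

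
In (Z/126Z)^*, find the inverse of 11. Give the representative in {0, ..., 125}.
11^(−1) ≡ 23 (mod 126)

Apply the extended Euclidean algorithm to (126, 11), tracking rows (r, s, t) with s·126 + t·11 = r. Each division r_prev = q·r_cur + r_new produces the new row as (previous row) − q·(current row):
  row A: (126, 1, 0)   [1·126 + 0·11 = 126]
  row B: (11, 0, 1)   [0·126 + 1·11 = 11]
  126 = 11·11 + 5   → row C = row A − 11·row B = (5, 1, −11)   [check: 1·126 − 11·11 = 5]
  11 = 2·5 + 1   → row D = row B − 2·row C = (1, −2, 23)   [check: −2·126 + 23·11 = 1]
  5 = 5·1 + 0   → remainder 0, stop. gcd = 1 (last nonzero row D).
The gcd is 1, so 11 is invertible mod 126. The last nonzero row gives −2·126 + 23·11 = 1, so t = 23. So 11^(−1) ≡ 23 (mod 126). Verify: 11 · 23 = 253 ≡ 1 (mod 126). ✓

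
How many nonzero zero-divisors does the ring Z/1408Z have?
Z/1408Z has 767 nonzero zero-divisors

In Z/1408Z each nonzero element is either a unit (gcd with 1408 is 1) or a zero-divisor (gcd > 1). The number of units is φ(1408): factorise 1408 = 2^7 · 11, so φ(1408) = (2^7 − 2^6) · (11 − 1) = 64 · 10 = 640. The nonzero elements number 1408 − 1 = 1407. Hence the nonzero zero-divisors number 1407 − 640 = 767.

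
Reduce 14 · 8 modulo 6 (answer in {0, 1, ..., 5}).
4

Reduce the factors first: 14 ≡ 2, 8 ≡ 2 (mod 6), so 14 · 8 ≡ 2 · 2 (mod 6). 2 · 2 = 4. Dividing by 6: 4 = 0·6 + 4. So (14 · 8) mod 6 = 4.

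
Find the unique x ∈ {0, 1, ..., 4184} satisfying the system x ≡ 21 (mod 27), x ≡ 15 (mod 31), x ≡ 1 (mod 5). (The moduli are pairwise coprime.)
x ≡ 2991 (mod 4185); the representative in [0, 4185) is 2991

The moduli 27, 31, 5 are pairwise coprime, so by the CRT there is a unique solution mod 27·31·5 = 4185.
Solve by successive substitution. Start with x ≡ 21 (mod 27).
  Combine with x ≡ 15 (mod 31): write x = 21 + 27·t and require 21 + 27·t ≡ 15 (mod 31), i.e. 27·t ≡ 15 − 21 ≡ 25 (mod 31). Since 27^(−1) ≡ 23 (mod 31), t ≡ 23·25 ≡ 17 (mod 31). So x ≡ 21 + 27·17 = 480 (mod 837).
  Combine with x ≡ 1 (mod 5): write x = 480 + 837·t and require 480 + 837·t ≡ 1 (mod 5), i.e. 837·t ≡ 1 − 480 ≡ 1 (mod 5). Since 837^(−1) ≡ 3 (mod 5) (837 ≡ 2 (mod 5)), t ≡ 3·1 ≡ 3 (mod 5). So x ≡ 480 + 837·3 = 2991 (mod 4185).
Unique solution in [0, 4185): x = 2991.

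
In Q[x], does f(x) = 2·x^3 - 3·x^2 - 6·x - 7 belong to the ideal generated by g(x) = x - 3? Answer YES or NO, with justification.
NO

In Q[x] the ideal (g) consists of all multiples of g, so f ∈ (g) iff g | f, i.e. iff the remainder of f on division by g is 0. Divide f by g (g is monic, so eliminate the leading term of the running remainder at each step):
  leading term 2·x^3: subtract (2·x^2)·g(x) = 2·x^3 - 6·x^2, leaving 3·x^2 - 6·x - 7
  leading term 3·x^2: subtract (3·x)·g(x) = 3·x^2 - 9·x, leaving 3·x - 7
  leading term 3·x: subtract (3)·g(x) = 3·x - 9, leaving 2
The remainder r(x) = 2 ≠ 0 (and deg r < deg g), so g ∤ f, i.e. f ∉ (g).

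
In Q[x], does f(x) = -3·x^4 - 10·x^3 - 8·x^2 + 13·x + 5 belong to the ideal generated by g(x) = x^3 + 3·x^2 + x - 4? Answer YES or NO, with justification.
In Q[x] the ideal (g) consists of all multiples of g, so f ∈ (g) iff g | f, i.e. iff the remainder of f on division by g is 0. Divide f by g (g is monic, so eliminate the leading term of the running remainder at each step):
  leading term -3·x^4: subtract (-3·x)·g(x) = -3·x^4 - 9·x^3 - 3·x^2 + 12·x, leaving -x^3 - 5·x^2 + x + 5
  leading term -x^3: subtract (-1)·g(x) = -x^3 - 3·x^2 - x + 4, leaving -2·x^2 + 2·x + 1
The remainder r(x) = -2·x^2 + 2·x + 1 ≠ 0 (and deg r < deg g), so g ∤ f, i.e. f ∉ (g).

Final answer: NO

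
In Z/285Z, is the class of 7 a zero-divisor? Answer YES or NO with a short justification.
gcd(7, 285) = 1, so 7 is a unit in Z/285Z (it has a multiplicative inverse). A unit cannot be a zero-divisor: if 7·b ≡ 0 then multiplying both sides by 7^(−1) gives b ≡ 0. So 7 is not a zero-divisor.

Final answer: NO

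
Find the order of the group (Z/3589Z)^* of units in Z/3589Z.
(Z/3589Z)^* consists of the classes a with gcd(a, 3589) = 1, so its order is φ(3589). φ is multiplicative, with φ(p^e) = p^e − p^(e−1). Factorise 3589 = 37 · 97. Then
  φ(3589) = (37 − 1) · (97 − 1) = 36 · 96 = 3456.
Thus |(Z/3589Z)^*| = 3456.

Final answer: |(Z/3589Z)^*| = 3456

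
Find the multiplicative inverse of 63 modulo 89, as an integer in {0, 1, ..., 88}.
63^(−1) ≡ 65 (mod 89)

Apply the extended Euclidean algorithm to (89, 63), tracking rows (r, s, t) with s·89 + t·63 = r. Each division r_prev = q·r_cur + r_new produces the new row as (previous row) − q·(current row):
  row A: (89, 1, 0)   [1·89 + 0·63 = 89]
  row B: (63, 0, 1)   [0·89 + 1·63 = 63]
  89 = 1·63 + 26   → row C = row A − 1·row B = (26, 1, −1)   [check: 1·89 − 1·63 = 26]
  63 = 2·26 + 11   → row D = row B − 2·row C = (11, −2, 3)   [check: −2·89 + 3·63 = 11]
  26 = 2·11 + 4   → row E = row C − 2·row D = (4, 5, −7)   [check: 5·89 − 7·63 = 4]
  11 = 2·4 + 3   → row F = row D − 2·row E = (3, −12, 17)   [check: −12·89 + 17·63 = 3]
  4 = 1·3 + 1   → row G = row E − 1·row F = (1, 17, −24)   [check: 17·89 − 24·63 = 1]
  3 = 3·1 + 0   → remainder 0, stop. gcd = 1 (last nonzero row G).
The gcd is 1, so 63 is invertible mod 89. The last nonzero row gives 17·89 − 24·63 = 1, so t = −24. So 63^(−1) ≡ −24 ≡ 65 (mod 89). Verify: 63 · 65 = 4095 ≡ 1 (mod 89). ✓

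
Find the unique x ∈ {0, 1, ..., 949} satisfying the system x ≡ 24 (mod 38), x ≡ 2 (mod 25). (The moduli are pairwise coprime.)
The moduli 38, 25 are pairwise coprime, so by the CRT there is a unique solution mod 38·25 = 950.
Solve by successive substitution. Start with x ≡ 24 (mod 38).
  Combine with x ≡ 2 (mod 25): write x = 24 + 38·t and require 24 + 38·t ≡ 2 (mod 25), i.e. 38·t ≡ 2 − 24 ≡ 3 (mod 25). Since 38^(−1) ≡ 2 (mod 25) (38 ≡ 13 (mod 25)), t ≡ 2·3 ≡ 6 (mod 25). So x ≡ 24 + 38·6 = 252 (mod 950).
Unique solution in [0, 950): x = 252.

Final answer: x ≡ 252 (mod 950); the representative in [0, 950) is 252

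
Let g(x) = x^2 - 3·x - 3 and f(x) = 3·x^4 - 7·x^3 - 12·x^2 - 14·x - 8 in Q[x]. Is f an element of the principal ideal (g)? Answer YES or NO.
In Q[x] the ideal (g) consists of all multiples of g, so f ∈ (g) iff g | f, i.e. iff the remainder of f on division by g is 0. Divide f by g (g is monic, so eliminate the leading term of the running remainder at each step):
  leading term 3·x^4: subtract (3·x^2)·g(x) = 3·x^4 - 9·x^3 - 9·x^2, leaving 2·x^3 - 3·x^2 - 14·x - 8
  leading term 2·x^3: subtract (2·x)·g(x) = 2·x^3 - 6·x^2 - 6·x, leaving 3·x^2 - 8·x - 8
  leading term 3·x^2: subtract (3)·g(x) = 3·x^2 - 9·x - 9, leaving x + 1
The remainder r(x) = x + 1 ≠ 0 (and deg r < deg g), so g ∤ f, i.e. f ∉ (g).

Final answer: NO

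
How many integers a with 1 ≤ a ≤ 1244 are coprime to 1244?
620

The number of a ∈ {1, ..., 1244} with gcd(a, 1244) = 1 is by definition Euler's totient φ(1244). φ is multiplicative, with φ(p^e) = p^e − p^(e−1). Factorise 1244 = 2^2 · 311. Then
  φ(1244) = (2^2 − 2^1) · (311 − 1) = 2 · 310 = 620.
So there are 620 such integers.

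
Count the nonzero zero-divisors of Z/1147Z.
In Z/1147Z each nonzero element is either a unit (gcd with 1147 is 1) or a zero-divisor (gcd > 1). The number of units is φ(1147): factorise 1147 = 31 · 37, so φ(1147) = (31 − 1) · (37 − 1) = 30 · 36 = 1080. The nonzero elements number 1147 − 1 = 1146. Hence the nonzero zero-divisors number 1146 − 1080 = 66.

Final answer: Z/1147Z has 66 nonzero zero-divisors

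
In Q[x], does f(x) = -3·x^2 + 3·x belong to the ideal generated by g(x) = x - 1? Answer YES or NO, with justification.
YES

In Q[x] the ideal (g) consists of all multiples of g, so f ∈ (g) iff g | f, i.e. iff the remainder of f on division by g is 0. Divide f by g (g is monic, so eliminate the leading term of the running remainder at each step):
  leading term -3·x^2: subtract (-3·x)·g(x) = -3·x^2 + 3·x, leaving 0
The remainder is 0, so f(x) = g(x) · h(x) with h(x) = -3·x. Hence g | f, i.e. f ∈ (g).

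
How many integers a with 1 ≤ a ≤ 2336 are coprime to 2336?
The number of a ∈ {1, ..., 2336} with gcd(a, 2336) = 1 is by definition Euler's totient φ(2336). φ is multiplicative, with φ(p^e) = p^e − p^(e−1). Factorise 2336 = 2^5 · 73. Then
  φ(2336) = (2^5 − 2^4) · (73 − 1) = 16 · 72 = 1152.
So there are 1152 such integers.

Final answer: 1152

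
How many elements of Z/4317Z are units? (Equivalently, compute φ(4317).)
An element a ∈ Z/4317Z is a unit iff gcd(a, 4317) = 1, so the number of units is φ(4317). φ is multiplicative, with φ(p^e) = p^e − p^(e−1). Factorise 4317 = 3 · 1439. Then
  φ(4317) = (3 − 1) · (1439 − 1) = 2 · 1438 = 2876.

Final answer: Z/4317Z has φ(4317) = 2876 units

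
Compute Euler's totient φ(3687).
φ is multiplicative, with φ(p^e) = p^e − p^(e−1). Factorise 3687 = 3 · 1229. Then
  φ(3687) = (3 − 1) · (1229 − 1) = 2 · 1228 = 2456.

Final answer: φ(3687) = 2456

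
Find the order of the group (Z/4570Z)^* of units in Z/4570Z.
(Z/4570Z)^* consists of the classes a with gcd(a, 4570) = 1, so its order is φ(4570). φ is multiplicative, with φ(p^e) = p^e − p^(e−1). Factorise 4570 = 2 · 5 · 457. Then
  φ(4570) = (2 − 1) · (5 − 1) · (457 − 1) = 1 · 4 · 456 = 1824.
Thus |(Z/4570Z)^*| = 1824.

Final answer: |(Z/4570Z)^*| = 1824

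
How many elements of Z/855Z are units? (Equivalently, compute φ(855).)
An element a ∈ Z/855Z is a unit iff gcd(a, 855) = 1, so the number of units is φ(855). φ is multiplicative, with φ(p^e) = p^e − p^(e−1). Factorise 855 = 3^2 · 5 · 19. Then
  φ(855) = (3^2 − 3^1) · (5 − 1) · (19 − 1) = 6 · 4 · 18 = 432.

Final answer: Z/855Z has φ(855) = 432 units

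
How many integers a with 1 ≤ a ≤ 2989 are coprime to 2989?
2520

The number of a ∈ {1, ..., 2989} with gcd(a, 2989) = 1 is by definition Euler's totient φ(2989). φ is multiplicative, with φ(p^e) = p^e − p^(e−1). Factorise 2989 = 7^2 · 61. Then
  φ(2989) = (7^2 − 7^1) · (61 − 1) = 42 · 60 = 2520.
So there are 2520 such integers.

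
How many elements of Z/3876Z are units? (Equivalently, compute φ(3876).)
An element a ∈ Z/3876Z is a unit iff gcd(a, 3876) = 1, so the number of units is φ(3876). φ is multiplicative, with φ(p^e) = p^e − p^(e−1). Factorise 3876 = 2^2 · 3 · 17 · 19. Then
  φ(3876) = (2^2 − 2^1) · (3 − 1) · (17 − 1) · (19 − 1) = 2 · 2 · 16 · 18 = 1152.

Final answer: Z/3876Z has φ(3876) = 1152 units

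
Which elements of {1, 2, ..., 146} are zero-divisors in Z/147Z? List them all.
An element a ∈ Z/147Z (with a ≠ 0) is a zero-divisor iff gcd(a, 147) > 1 (because a is a unit precisely when gcd(a, n) = 1, and in Z/nZ every nonzero, non-unit element is a zero-divisor). Scan a = 1, ..., 146 and keep those with gcd(a, 147) > 1:
  gcd(3, 147) = 3, gcd(6, 147) = 3, gcd(7, 147) = 7, gcd(9, 147) = 3, gcd(12, 147) = 3, gcd(14, 147) = 7, gcd(15, 147) = 3, gcd(18, 147) = 3, gcd(21, 147) = 21, gcd(24, 147) = 3, gcd(27, 147) = 3, gcd(28, 147) = 7, gcd(30, 147) = 3, gcd(33, 147) = 3, gcd(35, 147) = 7, gcd(36, 147) = 3, gcd(39, 147) = 3, gcd(42, 147) = 21, gcd(45, 147) = 3, gcd(48, 147) = 3, gcd(49, 147) = 49, gcd(51, 147) = 3, gcd(54, 147) = 3, gcd(56, 147) = 7, gcd(57, 147) = 3, gcd(60, 147) = 3, gcd(63, 147) = 21, gcd(66, 147) = 3, gcd(69, 147) = 3, gcd(70, 147) = 7, gcd(72, 147) = 3, gcd(75, 147) = 3, gcd(77, 147) = 7, gcd(78, 147) = 3, gcd(81, 147) = 3, gcd(84, 147) = 21, gcd(87, 147) = 3, gcd(90, 147) = 3, gcd(91, 147) = 7, gcd(93, 147) = 3, gcd(96, 147) = 3, gcd(98, 147) = 49, gcd(99, 147) = 3, gcd(102, 147) = 3, gcd(105, 147) = 21, gcd(108, 147) = 3, gcd(111, 147) = 3, gcd(112, 147) = 7, gcd(114, 147) = 3, gcd(117, 147) = 3, gcd(119, 147) = 7, gcd(120, 147) = 3, gcd(123, 147) = 3, gcd(126, 147) = 21, gcd(129, 147) = 3, gcd(132, 147) = 3, gcd(133, 147) = 7, gcd(135, 147) = 3, gcd(138, 147) = 3, gcd(140, 147) = 7, gcd(141, 147) = 3, gcd(144, 147) = 3.
All other a ∈ {1, ..., 146} have gcd(a, 147) = 1 and are units. So the nonzero zero-divisors are exactly the 62 values of a appearing in this scan.

Final answer: nonzero zero-divisors of Z/147Z = {3, 6, 7, 9, 12, 14, 15, 18, 21, 24, 27, 28, 30, 33, 35, 36, 39, 42, 45, 48, 49, 51, 54, 56, 57, 60, 63, 66, 69, 70, 72, 75, 77, 78, 81, 84, 87, 90, 91, 93, 96, 98, 99, 102, 105, 108, 111, 112, 114, 117, 119, 120, 123, 126, 129, 132, 133, 135, 138, 140, 141, 144}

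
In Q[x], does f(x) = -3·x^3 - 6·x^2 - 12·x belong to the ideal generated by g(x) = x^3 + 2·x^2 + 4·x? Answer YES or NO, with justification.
In Q[x] the ideal (g) consists of all multiples of g, so f ∈ (g) iff g | f, i.e. iff the remainder of f on division by g is 0. Divide f by g (g is monic, so eliminate the leading term of the running remainder at each step):
  leading term -3·x^3: subtract (-3)·g(x) = -3·x^3 - 6·x^2 - 12·x, leaving 0
The remainder is 0, so f(x) = g(x) · h(x) with h(x) = -3. Hence g | f, i.e. f ∈ (g).

Final answer: YES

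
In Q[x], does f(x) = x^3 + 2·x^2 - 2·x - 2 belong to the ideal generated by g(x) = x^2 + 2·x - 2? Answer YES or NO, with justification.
In Q[x] the ideal (g) consists of all multiples of g, so f ∈ (g) iff g | f, i.e. iff the remainder of f on division by g is 0. Divide f by g (g is monic, so eliminate the leading term of the running remainder at each step):
  leading term x^3: subtract (x)·g(x) = x^3 + 2·x^2 - 2·x, leaving -2
The remainder r(x) = -2 ≠ 0 (and deg r < deg g), so g ∤ f, i.e. f ∉ (g).

Final answer: NO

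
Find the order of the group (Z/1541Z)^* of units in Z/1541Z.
|(Z/1541Z)^*| = 1452

(Z/1541Z)^* consists of the classes a with gcd(a, 1541) = 1, so its order is φ(1541). φ is multiplicative, with φ(p^e) = p^e − p^(e−1). Factorise 1541 = 23 · 67. Then
  φ(1541) = (23 − 1) · (67 − 1) = 22 · 66 = 1452.
Thus |(Z/1541Z)^*| = 1452.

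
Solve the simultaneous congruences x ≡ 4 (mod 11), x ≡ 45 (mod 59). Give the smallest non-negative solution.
x ≡ 576 (mod 649); the representative in [0, 649) is 576

The moduli 11, 59 are pairwise coprime, so by the CRT there is a unique solution mod 11·59 = 649.
Solve by successive substitution. Start with x ≡ 4 (mod 11).
  Combine with x ≡ 45 (mod 59): write x = 4 + 11·t and require 4 + 11·t ≡ 45 (mod 59), i.e. 11·t ≡ 45 − 4 ≡ 41 (mod 59). Since 11^(−1) ≡ 43 (mod 59), t ≡ 43·41 ≡ 52 (mod 59). So x ≡ 4 + 11·52 = 576 (mod 649).
Unique solution in [0, 649): x = 576.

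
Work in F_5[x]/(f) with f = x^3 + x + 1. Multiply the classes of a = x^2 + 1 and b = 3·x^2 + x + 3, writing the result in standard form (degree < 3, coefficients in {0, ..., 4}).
Multiply as integer polynomials: a · b = 3·x^4 + x^3 + 6·x^2 + x + 3. Reducing coefficients mod 5: a · b ≡ 3·x^4 + x^3 + x^2 + x + 3. Now divide by f(x) = x^3 + x + 1 in F_5[x], eliminating the leading term at each step:
  leading term 3·x^4: subtract (3·x)·f(x) = 3·x^4 + 3·x^2 + 3·x, leaving x^3 + 3·x^2 + 3·x + 3 (coefficients mod 5)
  leading term x^3: subtract (1)·f(x) = x^3 + x + 1, leaving 3·x^2 + 2·x + 2 (coefficients mod 5)
The degree is now < 3, so this is the remainder. Hence a · b ≡ 3·x^2 + 2·x + 2 in F_5[x]/(f).

Final answer: a · b ≡ 3·x^2 + 2·x + 2 (mod f(x))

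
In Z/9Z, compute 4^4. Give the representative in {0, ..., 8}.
4

Use repeated squaring. Binary(4) = 100. Walk through the bits of the exponent 4 left-to-right: at each bit after the leading one, square the running value, then multiply by 4 if the bit is 1 (always reducing mod 9):
  bit 1 = 1 (leading): start with 4.
  bit 2 = 0: square 4^2 = 16 ≡ 7 (mod 9).
  bit 3 = 0: square 7^2 = 49 ≡ 4 (mod 9).
Final value: 4^4 ≡ 4 (mod 9).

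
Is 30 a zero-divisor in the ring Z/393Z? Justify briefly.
YES

gcd(30, 393) = 3 > 1, so 30 is not a unit in Z/393Z. In Z/nZ every nonzero non-unit is a zero-divisor: explicitly, take b = 393/gcd = 131 ≠ 0 (mod 393); then 30·131 = 3930 = 10·393, i.e. 30·131 ≡ 0 (mod 393). So 30 is a zero-divisor.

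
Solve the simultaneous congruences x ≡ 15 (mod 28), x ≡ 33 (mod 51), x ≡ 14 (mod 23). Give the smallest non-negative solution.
The moduli 28, 51, 23 are pairwise coprime, so by the CRT there is a unique solution mod 28·51·23 = 32844.
Solve by successive substitution. Start with x ≡ 15 (mod 28).
  Combine with x ≡ 33 (mod 51): write x = 15 + 28·t and require 15 + 28·t ≡ 33 (mod 51), i.e. 28·t ≡ 33 − 15 ≡ 18 (mod 51). Since 28^(−1) ≡ 31 (mod 51), t ≡ 31·18 ≡ 48 (mod 51). So x ≡ 15 + 28·48 = 1359 (mod 1428).
  Combine with x ≡ 14 (mod 23): write x = 1359 + 1428·t and require 1359 + 1428·t ≡ 14 (mod 23), i.e. 1428·t ≡ 14 − 1359 ≡ 12 (mod 23). Since 1428^(−1) ≡ 12 (mod 23) (1428 ≡ 2 (mod 23)), t ≡ 12·12 ≡ 6 (mod 23). So x ≡ 1359 + 1428·6 = 9927 (mod 32844).
Unique solution in [0, 32844): x = 9927.

Final answer: x ≡ 9927 (mod 32844); the representative in [0, 32844) is 9927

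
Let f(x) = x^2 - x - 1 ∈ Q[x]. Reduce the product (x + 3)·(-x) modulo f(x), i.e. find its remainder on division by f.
a · b ≡ -4·x - 1 (mod f(x))

First multiply in Q[x] without reducing: a · b = -x^2 - 3·x. Now divide by f(x) = x^2 - x - 1, eliminating the leading term at each step:
  leading term -x^2: subtract (-1)·f(x) = -x^2 + x + 1, leaving -4·x - 1
The degree is now < 2, so this is the remainder. Hence a · b ≡ -4·x - 1 in Q[x]/(f).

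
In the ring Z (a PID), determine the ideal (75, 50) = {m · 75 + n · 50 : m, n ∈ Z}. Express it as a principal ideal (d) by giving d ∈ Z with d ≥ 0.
In the PID Z, (a, b) is generated by gcd(a, b). Compute gcd(75, 50) with the extended Euclidean algorithm, tracking rows (r, s, t) with s·75 + t·50 = r:
  row A: (75, 1, 0)   [1·75 + 0·50 = 75]
  row B: (50, 0, 1)   [0·75 + 1·50 = 50]
  75 = 1·50 + 25   → row C = row A − 1·row B = (25, 1, −1)   [check: 1·75 − 1·50 = 25]
  50 = 2·25 + 0   → remainder 0, stop. gcd = 25 (last nonzero row C).
So gcd(75, 50) = 25, with Bézout identity 1·75 − 1·50 = 25. Containment (⊇): the Bézout identity exhibits 25 as an element of (75, 50), giving (25) ⊆ (75, 50). Containment (⊆): since 25 | 75 and 25 | 50 (75 = 25·3, 50 = 25·2), every Z-linear combination of 75 and 50 is divisible by 25, so (75, 50) ⊆ (25). Therefore (75, 50) = (25), d = 25.

Final answer: (75, 50) = (25); d = 25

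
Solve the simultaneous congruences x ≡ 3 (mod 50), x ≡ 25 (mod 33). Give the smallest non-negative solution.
The moduli 50, 33 are pairwise coprime, so by the CRT there is a unique solution mod 50·33 = 1650.
Solve by successive substitution. Start with x ≡ 3 (mod 50).
  Combine with x ≡ 25 (mod 33): write x = 3 + 50·t and require 3 + 50·t ≡ 25 (mod 33), i.e. 50·t ≡ 25 − 3 ≡ 22 (mod 33). Since 50^(−1) ≡ 2 (mod 33) (50 ≡ 17 (mod 33)), t ≡ 2·22 ≡ 11 (mod 33). So x ≡ 3 + 50·11 = 553 (mod 1650).
Unique solution in [0, 1650): x = 553.

Final answer: x ≡ 553 (mod 1650); the representative in [0, 1650) is 553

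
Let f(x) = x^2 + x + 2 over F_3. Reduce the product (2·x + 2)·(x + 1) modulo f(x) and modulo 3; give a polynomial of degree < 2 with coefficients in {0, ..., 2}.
a · b ≡ 2·x + 1 (mod f(x))

Multiply as integer polynomials: a · b = 2·x^2 + 4·x + 2. Reducing coefficients mod 3: a · b ≡ 2·x^2 + x + 2. Now divide by f(x) = x^2 + x + 2 in F_3[x], eliminating the leading term at each step:
  leading term 2·x^2: subtract (2)·f(x) = 2·x^2 + 2·x + 1, leaving 2·x + 1 (coefficients mod 3)
The degree is now < 2, so this is the remainder. Hence a · b ≡ 2·x + 1 in F_3[x]/(f).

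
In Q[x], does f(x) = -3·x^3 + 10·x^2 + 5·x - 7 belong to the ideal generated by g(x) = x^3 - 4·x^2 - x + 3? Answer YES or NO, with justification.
NO

In Q[x] the ideal (g) consists of all multiples of g, so f ∈ (g) iff g | f, i.e. iff the remainder of f on division by g is 0. Divide f by g (g is monic, so eliminate the leading term of the running remainder at each step):
  leading term -3·x^3: subtract (-3)·g(x) = -3·x^3 + 12·x^2 + 3·x - 9, leaving -2·x^2 + 2·x + 2
The remainder r(x) = -2·x^2 + 2·x + 2 ≠ 0 (and deg r < deg g), so g ∤ f, i.e. f ∉ (g).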